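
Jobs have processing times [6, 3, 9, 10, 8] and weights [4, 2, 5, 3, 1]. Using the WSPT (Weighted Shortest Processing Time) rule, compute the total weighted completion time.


Compute p/w ratios and sort ascending (WSPT): [(6, 4), (3, 2), (9, 5), (10, 3), (8, 1)]
Compute weighted completion times:
  Job (p=6,w=4): C=6, w*C=4*6=24
  Job (p=3,w=2): C=9, w*C=2*9=18
  Job (p=9,w=5): C=18, w*C=5*18=90
  Job (p=10,w=3): C=28, w*C=3*28=84
  Job (p=8,w=1): C=36, w*C=1*36=36
Total weighted completion time = 252

252


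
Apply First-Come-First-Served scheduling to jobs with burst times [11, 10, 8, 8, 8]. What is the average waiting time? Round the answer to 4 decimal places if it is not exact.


FCFS order (as given): [11, 10, 8, 8, 8]
Waiting times:
  Job 1: wait = 0
  Job 2: wait = 11
  Job 3: wait = 21
  Job 4: wait = 29
  Job 5: wait = 37
Sum of waiting times = 98
Average waiting time = 98/5 = 19.6

19.6


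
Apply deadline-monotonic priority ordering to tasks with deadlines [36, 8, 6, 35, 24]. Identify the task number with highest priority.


Sort tasks by relative deadline (ascending):
  Task 3: deadline = 6
  Task 2: deadline = 8
  Task 5: deadline = 24
  Task 4: deadline = 35
  Task 1: deadline = 36
Priority order (highest first): [3, 2, 5, 4, 1]
Highest priority task = 3

3


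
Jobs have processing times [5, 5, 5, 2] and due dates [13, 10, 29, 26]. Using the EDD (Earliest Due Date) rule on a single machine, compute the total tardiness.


Sort by due date (EDD order): [(5, 10), (5, 13), (2, 26), (5, 29)]
Compute completion times and tardiness:
  Job 1: p=5, d=10, C=5, tardiness=max(0,5-10)=0
  Job 2: p=5, d=13, C=10, tardiness=max(0,10-13)=0
  Job 3: p=2, d=26, C=12, tardiness=max(0,12-26)=0
  Job 4: p=5, d=29, C=17, tardiness=max(0,17-29)=0
Total tardiness = 0

0


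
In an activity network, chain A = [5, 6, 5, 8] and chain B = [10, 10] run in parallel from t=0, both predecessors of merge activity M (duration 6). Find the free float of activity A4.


ES(A4) = sum of predecessors on chain A = 16
EF(A4) = ES + duration = 16 + 8 = 24
Successor of A4 is M. ES(M) = max(sum(A), sum(B)) = max(24, 20) = 24
Free float = ES(successor) - EF(current) = 24 - 24 = 0

0


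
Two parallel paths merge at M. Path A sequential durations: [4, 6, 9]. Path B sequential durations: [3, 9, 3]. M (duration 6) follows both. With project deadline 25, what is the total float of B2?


Forward pass: ES(B2) = sum of predecessors on chain B = 3
EF = ES + duration = 3 + 9 = 12
Backward pass: LF(M) = deadline = 25; LS(M) = 25 - 6 = 19
LF(B2) = LS(M) - sum(successors on chain B) = 19 - 3 = 16
LS = LF - duration = 16 - 9 = 7
Total float = LS - ES = 7 - 3 = 4

4


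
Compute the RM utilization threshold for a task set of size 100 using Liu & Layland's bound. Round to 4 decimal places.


Compute 2^(1/100) = 1.0069555501
Subtract 1: 1.0069555501 - 1 = 0.0069555501
Multiply by n: 100 * 0.0069555501 = 0.6955550100
Round to 4 dp: 0.6956

0.6956


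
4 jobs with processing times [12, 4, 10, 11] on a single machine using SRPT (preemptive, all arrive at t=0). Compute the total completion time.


Since all jobs arrive at t=0, SRPT equals SPT ordering.
SPT order: [4, 10, 11, 12]
Completion times:
  Job 1: p=4, C=4
  Job 2: p=10, C=14
  Job 3: p=11, C=25
  Job 4: p=12, C=37
Total completion time = 4 + 14 + 25 + 37 = 80

80


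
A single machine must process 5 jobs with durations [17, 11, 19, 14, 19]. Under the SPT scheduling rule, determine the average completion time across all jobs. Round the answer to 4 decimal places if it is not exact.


Sort jobs by processing time (SPT order): [11, 14, 17, 19, 19]
Compute completion times sequentially:
  Job 1: processing = 11, completes at 11
  Job 2: processing = 14, completes at 25
  Job 3: processing = 17, completes at 42
  Job 4: processing = 19, completes at 61
  Job 5: processing = 19, completes at 80
Sum of completion times = 219
Average completion time = 219/5 = 43.8

43.8


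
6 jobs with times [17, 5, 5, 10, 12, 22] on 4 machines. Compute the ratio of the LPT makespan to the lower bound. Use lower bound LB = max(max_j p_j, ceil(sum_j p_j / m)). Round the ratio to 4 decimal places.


LPT order: [22, 17, 12, 10, 5, 5]
Machine loads after assignment: [22, 17, 17, 15]
LPT makespan = 22
Lower bound = max(max_job, ceil(total/4)) = max(22, 18) = 22
Ratio = 22 / 22 = 1.0

1.0


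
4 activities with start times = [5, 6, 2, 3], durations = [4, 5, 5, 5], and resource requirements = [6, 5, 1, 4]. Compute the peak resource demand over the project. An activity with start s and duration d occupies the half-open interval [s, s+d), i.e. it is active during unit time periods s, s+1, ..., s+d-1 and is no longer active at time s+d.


Each activity i is active on [start_i, start_i + duration_i).
Compute total resource usage per time slot:
  t=0: active resources = [], total = 0
  t=1: active resources = [], total = 0
  t=2: active resources = [1], total = 1
  t=3: active resources = [1, 4], total = 5
  t=4: active resources = [1, 4], total = 5
  t=5: active resources = [6, 1, 4], total = 11
  t=6: active resources = [6, 5, 1, 4], total = 16
  t=7: active resources = [6, 5, 4], total = 15
  t=8: active resources = [6, 5], total = 11
  t=9: active resources = [5], total = 5
  t=10: active resources = [5], total = 5
Peak resource demand = 16

16


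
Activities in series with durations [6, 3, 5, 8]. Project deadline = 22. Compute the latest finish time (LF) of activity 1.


LF(activity 1) = deadline - sum of successor durations
Successors: activities 2 through 4 with durations [3, 5, 8]
Sum of successor durations = 16
LF = 22 - 16 = 6

6


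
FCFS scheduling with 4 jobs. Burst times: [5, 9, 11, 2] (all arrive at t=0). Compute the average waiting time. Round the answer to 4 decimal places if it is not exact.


FCFS order (as given): [5, 9, 11, 2]
Waiting times:
  Job 1: wait = 0
  Job 2: wait = 5
  Job 3: wait = 14
  Job 4: wait = 25
Sum of waiting times = 44
Average waiting time = 44/4 = 11.0

11.0


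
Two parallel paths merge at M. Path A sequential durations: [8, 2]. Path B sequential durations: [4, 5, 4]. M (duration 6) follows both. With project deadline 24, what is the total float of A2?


Forward pass: ES(A2) = sum of predecessors on chain A = 8
EF = ES + duration = 8 + 2 = 10
Backward pass: LF(M) = deadline = 24; LS(M) = 24 - 6 = 18
LF(A2) = LS(M) - sum(successors on chain A) = 18 - 0 = 18
LS = LF - duration = 18 - 2 = 16
Total float = LS - ES = 16 - 8 = 8

8


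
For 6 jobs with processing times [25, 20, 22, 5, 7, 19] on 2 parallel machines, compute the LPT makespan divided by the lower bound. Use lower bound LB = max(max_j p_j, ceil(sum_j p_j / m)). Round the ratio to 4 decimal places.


LPT order: [25, 22, 20, 19, 7, 5]
Machine loads after assignment: [49, 49]
LPT makespan = 49
Lower bound = max(max_job, ceil(total/2)) = max(25, 49) = 49
Ratio = 49 / 49 = 1.0

1.0


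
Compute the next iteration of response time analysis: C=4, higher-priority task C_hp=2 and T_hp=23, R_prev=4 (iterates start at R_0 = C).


R_next = C + ceil(R_prev / T_hp) * C_hp
ceil(4 / 23) = ceil(0.1739) = 1
Interference = 1 * 2 = 2
R_next = 4 + 2 = 6

6


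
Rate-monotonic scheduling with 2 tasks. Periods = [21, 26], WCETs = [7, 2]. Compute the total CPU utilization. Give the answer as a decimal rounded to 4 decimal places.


Compute individual utilizations (exact fractions):
  Task 1: C/T = 7/21 = 1/3 (approx. 0.3333)
  Task 2: C/T = 2/26 = 1/13 (approx. 0.0769)
Total utilization U = 1/3 + 1/13 = 16/39
Rounded to 4 decimal places: U = 0.4103
RM (Liu & Layland) bound for 2 tasks = 0.828427; compare with U = 16/39 (approx. 0.410256)
U <= bound, so schedulable by RM sufficient condition.

0.4103


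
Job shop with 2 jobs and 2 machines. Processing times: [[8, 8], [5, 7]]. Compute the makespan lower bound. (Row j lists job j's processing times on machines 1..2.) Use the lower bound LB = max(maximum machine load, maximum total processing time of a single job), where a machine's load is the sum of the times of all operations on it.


Machine loads:
  Machine 1: 8 + 5 = 13
  Machine 2: 8 + 7 = 15
Max machine load = 15
Job totals:
  Job 1: 16
  Job 2: 12
Max job total = 16
Lower bound = max(15, 16) = 16

16


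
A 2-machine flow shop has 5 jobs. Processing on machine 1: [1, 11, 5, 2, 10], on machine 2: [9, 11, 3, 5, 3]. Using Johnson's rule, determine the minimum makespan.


Apply Johnson's rule:
  Group 1 (a <= b): [(1, 1, 9), (4, 2, 5), (2, 11, 11)]
  Group 2 (a > b): [(3, 5, 3), (5, 10, 3)]
Optimal job order: [1, 4, 2, 3, 5]
Schedule:
  Job 1: M1 done at 1, M2 done at 10
  Job 4: M1 done at 3, M2 done at 15
  Job 2: M1 done at 14, M2 done at 26
  Job 3: M1 done at 19, M2 done at 29
  Job 5: M1 done at 29, M2 done at 32
Makespan = 32

32


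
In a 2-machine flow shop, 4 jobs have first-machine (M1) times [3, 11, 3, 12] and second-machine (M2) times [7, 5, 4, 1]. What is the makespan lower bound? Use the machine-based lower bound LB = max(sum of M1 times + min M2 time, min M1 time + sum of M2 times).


LB1 = sum(M1 times) + min(M2 times) = 29 + 1 = 30
LB2 = min(M1 times) + sum(M2 times) = 3 + 17 = 20
Lower bound = max(LB1, LB2) = max(30, 20) = 30

30


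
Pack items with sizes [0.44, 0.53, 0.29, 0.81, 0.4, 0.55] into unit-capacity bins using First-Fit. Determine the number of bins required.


Place items sequentially using First-Fit:
  Item 0.44 -> new Bin 1
  Item 0.53 -> Bin 1 (now 0.97)
  Item 0.29 -> new Bin 2
  Item 0.81 -> new Bin 3
  Item 0.4 -> Bin 2 (now 0.69)
  Item 0.55 -> new Bin 4
Total bins used = 4

4


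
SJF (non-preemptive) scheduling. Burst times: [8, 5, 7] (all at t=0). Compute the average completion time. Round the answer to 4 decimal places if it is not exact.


SJF order (ascending): [5, 7, 8]
Completion times:
  Job 1: burst=5, C=5
  Job 2: burst=7, C=12
  Job 3: burst=8, C=20
Average completion = 37/3 = 12.3333

12.3333


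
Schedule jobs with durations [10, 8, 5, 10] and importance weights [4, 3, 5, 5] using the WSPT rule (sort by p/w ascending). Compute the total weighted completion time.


Compute p/w ratios and sort ascending (WSPT): [(5, 5), (10, 5), (10, 4), (8, 3)]
Compute weighted completion times:
  Job (p=5,w=5): C=5, w*C=5*5=25
  Job (p=10,w=5): C=15, w*C=5*15=75
  Job (p=10,w=4): C=25, w*C=4*25=100
  Job (p=8,w=3): C=33, w*C=3*33=99
Total weighted completion time = 299

299


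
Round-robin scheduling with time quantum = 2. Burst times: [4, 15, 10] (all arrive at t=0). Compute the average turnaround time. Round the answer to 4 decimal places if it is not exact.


Time quantum = 2
Execution trace:
  J1 runs 2 units, time = 2
  J2 runs 2 units, time = 4
  J3 runs 2 units, time = 6
  J1 runs 2 units, time = 8
  J2 runs 2 units, time = 10
  J3 runs 2 units, time = 12
  J2 runs 2 units, time = 14
  J3 runs 2 units, time = 16
  J2 runs 2 units, time = 18
  J3 runs 2 units, time = 20
  J2 runs 2 units, time = 22
  J3 runs 2 units, time = 24
  J2 runs 2 units, time = 26
  J2 runs 2 units, time = 28
  J2 runs 1 units, time = 29
Finish times: [8, 29, 24]
Average turnaround = 61/3 = 20.3333

20.3333


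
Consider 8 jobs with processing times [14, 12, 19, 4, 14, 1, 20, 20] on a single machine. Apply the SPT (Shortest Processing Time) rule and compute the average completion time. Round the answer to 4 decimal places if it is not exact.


Sort jobs by processing time (SPT order): [1, 4, 12, 14, 14, 19, 20, 20]
Compute completion times sequentially:
  Job 1: processing = 1, completes at 1
  Job 2: processing = 4, completes at 5
  Job 3: processing = 12, completes at 17
  Job 4: processing = 14, completes at 31
  Job 5: processing = 14, completes at 45
  Job 6: processing = 19, completes at 64
  Job 7: processing = 20, completes at 84
  Job 8: processing = 20, completes at 104
Sum of completion times = 351
Average completion time = 351/8 = 43.875

43.875


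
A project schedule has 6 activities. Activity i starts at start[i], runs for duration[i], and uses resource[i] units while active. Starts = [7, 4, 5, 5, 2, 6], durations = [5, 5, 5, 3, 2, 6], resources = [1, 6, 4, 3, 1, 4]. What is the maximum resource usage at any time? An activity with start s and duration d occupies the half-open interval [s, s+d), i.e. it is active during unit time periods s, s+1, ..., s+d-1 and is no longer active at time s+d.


Each activity i is active on [start_i, start_i + duration_i).
Compute total resource usage per time slot:
  t=0: active resources = [], total = 0
  t=1: active resources = [], total = 0
  t=2: active resources = [1], total = 1
  t=3: active resources = [1], total = 1
  t=4: active resources = [6], total = 6
  t=5: active resources = [6, 4, 3], total = 13
  t=6: active resources = [6, 4, 3, 4], total = 17
  t=7: active resources = [1, 6, 4, 3, 4], total = 18
  t=8: active resources = [1, 6, 4, 4], total = 15
  t=9: active resources = [1, 4, 4], total = 9
  t=10: active resources = [1, 4], total = 5
  t=11: active resources = [1, 4], total = 5
Peak resource demand = 18

18


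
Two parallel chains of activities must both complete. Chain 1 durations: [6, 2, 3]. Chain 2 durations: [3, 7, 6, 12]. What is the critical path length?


Path A total = 6 + 2 + 3 = 11
Path B total = 3 + 7 + 6 + 12 = 28
Critical path = longest path = max(11, 28) = 28

28


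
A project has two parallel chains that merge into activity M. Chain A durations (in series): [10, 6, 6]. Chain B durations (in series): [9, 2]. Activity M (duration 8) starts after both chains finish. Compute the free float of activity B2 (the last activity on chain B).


ES(B2) = sum of predecessors on chain B = 9
EF(B2) = ES + duration = 9 + 2 = 11
Successor of B2 is M. ES(M) = max(sum(A), sum(B)) = max(22, 11) = 22
Free float = ES(successor) - EF(current) = 22 - 11 = 11

11


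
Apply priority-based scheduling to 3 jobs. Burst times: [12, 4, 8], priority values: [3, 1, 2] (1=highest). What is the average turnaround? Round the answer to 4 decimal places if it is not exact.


Sort by priority (ascending = highest first):
Order: [(1, 4), (2, 8), (3, 12)]
Completion times:
  Priority 1, burst=4, C=4
  Priority 2, burst=8, C=12
  Priority 3, burst=12, C=24
Average turnaround = 40/3 = 13.3333

13.3333


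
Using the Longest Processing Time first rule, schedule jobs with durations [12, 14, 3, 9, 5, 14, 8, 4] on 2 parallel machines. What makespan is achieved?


Sort jobs in decreasing order (LPT): [14, 14, 12, 9, 8, 5, 4, 3]
Assign each job to the least loaded machine:
  Machine 1: jobs [14, 12, 5, 4], load = 35
  Machine 2: jobs [14, 9, 8, 3], load = 34
Makespan = max load = 35

35


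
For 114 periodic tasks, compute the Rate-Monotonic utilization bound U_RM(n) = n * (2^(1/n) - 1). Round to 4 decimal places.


Compute 2^(1/114) = 1.0060987606
Subtract 1: 1.0060987606 - 1 = 0.0060987606
Multiply by n: 114 * 0.0060987606 = 0.6952587084
Round to 4 dp: 0.6953

0.6953


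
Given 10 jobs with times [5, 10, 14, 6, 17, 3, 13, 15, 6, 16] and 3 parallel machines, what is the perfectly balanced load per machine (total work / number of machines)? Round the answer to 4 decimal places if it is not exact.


Total processing time = 5 + 10 + 14 + 6 + 17 + 3 + 13 + 15 + 6 + 16 = 105
Number of machines = 3
Ideal balanced load = 105 / 3 = 35.0

35.0


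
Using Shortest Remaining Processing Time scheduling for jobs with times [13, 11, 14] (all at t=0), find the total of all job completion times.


Since all jobs arrive at t=0, SRPT equals SPT ordering.
SPT order: [11, 13, 14]
Completion times:
  Job 1: p=11, C=11
  Job 2: p=13, C=24
  Job 3: p=14, C=38
Total completion time = 11 + 24 + 38 = 73

73


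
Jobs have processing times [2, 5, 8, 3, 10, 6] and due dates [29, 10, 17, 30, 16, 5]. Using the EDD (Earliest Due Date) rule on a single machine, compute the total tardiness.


Sort by due date (EDD order): [(6, 5), (5, 10), (10, 16), (8, 17), (2, 29), (3, 30)]
Compute completion times and tardiness:
  Job 1: p=6, d=5, C=6, tardiness=max(0,6-5)=1
  Job 2: p=5, d=10, C=11, tardiness=max(0,11-10)=1
  Job 3: p=10, d=16, C=21, tardiness=max(0,21-16)=5
  Job 4: p=8, d=17, C=29, tardiness=max(0,29-17)=12
  Job 5: p=2, d=29, C=31, tardiness=max(0,31-29)=2
  Job 6: p=3, d=30, C=34, tardiness=max(0,34-30)=4
Total tardiness = 25

25


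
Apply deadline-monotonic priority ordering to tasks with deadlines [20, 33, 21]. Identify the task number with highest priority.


Sort tasks by relative deadline (ascending):
  Task 1: deadline = 20
  Task 3: deadline = 21
  Task 2: deadline = 33
Priority order (highest first): [1, 3, 2]
Highest priority task = 1

1


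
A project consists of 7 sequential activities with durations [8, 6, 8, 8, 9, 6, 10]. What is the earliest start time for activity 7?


Activity 7 starts after activities 1 through 6 complete.
Predecessor durations: [8, 6, 8, 8, 9, 6]
ES = 8 + 6 + 8 + 8 + 9 + 6 = 45

45


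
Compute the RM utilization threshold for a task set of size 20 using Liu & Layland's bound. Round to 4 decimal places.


Compute 2^(1/20) = 1.0352649238
Subtract 1: 1.0352649238 - 1 = 0.0352649238
Multiply by n: 20 * 0.0352649238 = 0.7052984760
Round to 4 dp: 0.7053

0.7053


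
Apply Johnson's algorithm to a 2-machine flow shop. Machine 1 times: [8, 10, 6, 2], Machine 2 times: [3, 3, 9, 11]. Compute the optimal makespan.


Apply Johnson's rule:
  Group 1 (a <= b): [(4, 2, 11), (3, 6, 9)]
  Group 2 (a > b): [(1, 8, 3), (2, 10, 3)]
Optimal job order: [4, 3, 1, 2]
Schedule:
  Job 4: M1 done at 2, M2 done at 13
  Job 3: M1 done at 8, M2 done at 22
  Job 1: M1 done at 16, M2 done at 25
  Job 2: M1 done at 26, M2 done at 29
Makespan = 29

29


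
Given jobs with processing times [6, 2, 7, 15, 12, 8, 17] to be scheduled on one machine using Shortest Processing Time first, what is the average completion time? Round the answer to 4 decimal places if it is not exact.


Sort jobs by processing time (SPT order): [2, 6, 7, 8, 12, 15, 17]
Compute completion times sequentially:
  Job 1: processing = 2, completes at 2
  Job 2: processing = 6, completes at 8
  Job 3: processing = 7, completes at 15
  Job 4: processing = 8, completes at 23
  Job 5: processing = 12, completes at 35
  Job 6: processing = 15, completes at 50
  Job 7: processing = 17, completes at 67
Sum of completion times = 200
Average completion time = 200/7 = 28.5714

28.5714


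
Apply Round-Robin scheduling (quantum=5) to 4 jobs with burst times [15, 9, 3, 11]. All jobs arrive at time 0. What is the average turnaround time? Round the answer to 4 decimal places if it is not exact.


Time quantum = 5
Execution trace:
  J1 runs 5 units, time = 5
  J2 runs 5 units, time = 10
  J3 runs 3 units, time = 13
  J4 runs 5 units, time = 18
  J1 runs 5 units, time = 23
  J2 runs 4 units, time = 27
  J4 runs 5 units, time = 32
  J1 runs 5 units, time = 37
  J4 runs 1 units, time = 38
Finish times: [37, 27, 13, 38]
Average turnaround = 115/4 = 28.75

28.75


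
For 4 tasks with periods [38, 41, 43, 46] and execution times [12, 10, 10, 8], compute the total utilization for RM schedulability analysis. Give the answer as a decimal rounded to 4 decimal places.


Compute individual utilizations (exact fractions):
  Task 1: C/T = 12/38 = 6/19 (approx. 0.3158)
  Task 2: C/T = 10/41 (approx. 0.2439)
  Task 3: C/T = 10/43 (approx. 0.2326)
  Task 4: C/T = 8/46 = 4/23 (approx. 0.1739)
Total utilization U = 6/19 + 10/41 + 10/43 + 4/23 = 744362/770431
Rounded to 4 decimal places: U = 0.9662
RM (Liu & Layland) bound for 4 tasks = 0.756828; compare with U = 744362/770431 (approx. 0.966163)
bound < U <= 1, so the RM sufficient condition is not met (inconclusive; an exact test such as response-time analysis is needed).

0.9662


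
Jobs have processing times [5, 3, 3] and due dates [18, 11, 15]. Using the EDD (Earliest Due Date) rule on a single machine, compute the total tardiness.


Sort by due date (EDD order): [(3, 11), (3, 15), (5, 18)]
Compute completion times and tardiness:
  Job 1: p=3, d=11, C=3, tardiness=max(0,3-11)=0
  Job 2: p=3, d=15, C=6, tardiness=max(0,6-15)=0
  Job 3: p=5, d=18, C=11, tardiness=max(0,11-18)=0
Total tardiness = 0

0


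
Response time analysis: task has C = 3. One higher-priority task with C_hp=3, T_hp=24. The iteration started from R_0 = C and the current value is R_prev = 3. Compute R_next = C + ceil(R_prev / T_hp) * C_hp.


R_next = C + ceil(R_prev / T_hp) * C_hp
ceil(3 / 24) = ceil(0.125) = 1
Interference = 1 * 3 = 3
R_next = 3 + 3 = 6

6


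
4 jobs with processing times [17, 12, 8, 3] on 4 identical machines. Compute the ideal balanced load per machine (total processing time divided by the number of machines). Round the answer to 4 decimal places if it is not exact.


Total processing time = 17 + 12 + 8 + 3 = 40
Number of machines = 4
Ideal balanced load = 40 / 4 = 10.0

10.0


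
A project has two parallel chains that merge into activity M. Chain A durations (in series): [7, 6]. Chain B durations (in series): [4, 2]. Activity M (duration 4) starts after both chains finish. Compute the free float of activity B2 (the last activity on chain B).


ES(B2) = sum of predecessors on chain B = 4
EF(B2) = ES + duration = 4 + 2 = 6
Successor of B2 is M. ES(M) = max(sum(A), sum(B)) = max(13, 6) = 13
Free float = ES(successor) - EF(current) = 13 - 6 = 7

7


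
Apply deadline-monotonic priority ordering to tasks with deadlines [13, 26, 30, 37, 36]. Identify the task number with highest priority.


Sort tasks by relative deadline (ascending):
  Task 1: deadline = 13
  Task 2: deadline = 26
  Task 3: deadline = 30
  Task 5: deadline = 36
  Task 4: deadline = 37
Priority order (highest first): [1, 2, 3, 5, 4]
Highest priority task = 1

1


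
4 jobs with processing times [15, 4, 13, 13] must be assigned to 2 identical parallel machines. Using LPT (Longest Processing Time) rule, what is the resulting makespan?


Sort jobs in decreasing order (LPT): [15, 13, 13, 4]
Assign each job to the least loaded machine:
  Machine 1: jobs [15, 4], load = 19
  Machine 2: jobs [13, 13], load = 26
Makespan = max load = 26

26


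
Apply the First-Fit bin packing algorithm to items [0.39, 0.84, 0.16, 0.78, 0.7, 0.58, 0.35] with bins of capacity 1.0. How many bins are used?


Place items sequentially using First-Fit:
  Item 0.39 -> new Bin 1
  Item 0.84 -> new Bin 2
  Item 0.16 -> Bin 1 (now 0.55)
  Item 0.78 -> new Bin 3
  Item 0.7 -> new Bin 4
  Item 0.58 -> new Bin 5
  Item 0.35 -> Bin 1 (now 0.9)
Total bins used = 5

5


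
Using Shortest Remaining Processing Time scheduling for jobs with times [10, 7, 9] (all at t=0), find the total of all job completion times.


Since all jobs arrive at t=0, SRPT equals SPT ordering.
SPT order: [7, 9, 10]
Completion times:
  Job 1: p=7, C=7
  Job 2: p=9, C=16
  Job 3: p=10, C=26
Total completion time = 7 + 16 + 26 = 49

49


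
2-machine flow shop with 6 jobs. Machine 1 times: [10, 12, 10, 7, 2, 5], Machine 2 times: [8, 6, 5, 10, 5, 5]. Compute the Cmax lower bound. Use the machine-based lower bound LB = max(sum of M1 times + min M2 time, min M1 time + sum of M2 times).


LB1 = sum(M1 times) + min(M2 times) = 46 + 5 = 51
LB2 = min(M1 times) + sum(M2 times) = 2 + 39 = 41
Lower bound = max(LB1, LB2) = max(51, 41) = 51

51


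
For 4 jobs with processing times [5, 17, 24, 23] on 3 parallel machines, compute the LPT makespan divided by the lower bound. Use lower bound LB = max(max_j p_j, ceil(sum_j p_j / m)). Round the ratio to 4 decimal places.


LPT order: [24, 23, 17, 5]
Machine loads after assignment: [24, 23, 22]
LPT makespan = 24
Lower bound = max(max_job, ceil(total/3)) = max(24, 23) = 24
Ratio = 24 / 24 = 1.0

1.0


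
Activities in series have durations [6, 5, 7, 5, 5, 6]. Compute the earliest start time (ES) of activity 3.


Activity 3 starts after activities 1 through 2 complete.
Predecessor durations: [6, 5]
ES = 6 + 5 = 11

11


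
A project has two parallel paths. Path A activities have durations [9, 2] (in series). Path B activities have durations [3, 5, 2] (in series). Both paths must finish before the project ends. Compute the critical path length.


Path A total = 9 + 2 = 11
Path B total = 3 + 5 + 2 = 10
Critical path = longest path = max(11, 10) = 11

11


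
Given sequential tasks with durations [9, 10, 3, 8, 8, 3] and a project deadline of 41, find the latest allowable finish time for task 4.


LF(activity 4) = deadline - sum of successor durations
Successors: activities 5 through 6 with durations [8, 3]
Sum of successor durations = 11
LF = 41 - 11 = 30

30


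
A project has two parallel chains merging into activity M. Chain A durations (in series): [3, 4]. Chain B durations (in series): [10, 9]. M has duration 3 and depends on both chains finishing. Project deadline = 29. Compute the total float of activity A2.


Forward pass: ES(A2) = sum of predecessors on chain A = 3
EF = ES + duration = 3 + 4 = 7
Backward pass: LF(M) = deadline = 29; LS(M) = 29 - 3 = 26
LF(A2) = LS(M) - sum(successors on chain A) = 26 - 0 = 26
LS = LF - duration = 26 - 4 = 22
Total float = LS - ES = 22 - 3 = 19

19


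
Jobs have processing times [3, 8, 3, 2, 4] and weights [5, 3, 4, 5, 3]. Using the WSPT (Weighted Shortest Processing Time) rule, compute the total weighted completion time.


Compute p/w ratios and sort ascending (WSPT): [(2, 5), (3, 5), (3, 4), (4, 3), (8, 3)]
Compute weighted completion times:
  Job (p=2,w=5): C=2, w*C=5*2=10
  Job (p=3,w=5): C=5, w*C=5*5=25
  Job (p=3,w=4): C=8, w*C=4*8=32
  Job (p=4,w=3): C=12, w*C=3*12=36
  Job (p=8,w=3): C=20, w*C=3*20=60
Total weighted completion time = 163

163


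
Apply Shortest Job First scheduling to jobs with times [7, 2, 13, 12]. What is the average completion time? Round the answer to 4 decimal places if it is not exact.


SJF order (ascending): [2, 7, 12, 13]
Completion times:
  Job 1: burst=2, C=2
  Job 2: burst=7, C=9
  Job 3: burst=12, C=21
  Job 4: burst=13, C=34
Average completion = 66/4 = 16.5

16.5


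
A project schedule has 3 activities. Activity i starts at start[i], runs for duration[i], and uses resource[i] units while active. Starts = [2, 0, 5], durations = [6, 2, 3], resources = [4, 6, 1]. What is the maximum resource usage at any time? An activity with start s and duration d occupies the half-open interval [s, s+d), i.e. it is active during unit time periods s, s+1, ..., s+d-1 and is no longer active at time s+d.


Each activity i is active on [start_i, start_i + duration_i).
Compute total resource usage per time slot:
  t=0: active resources = [6], total = 6
  t=1: active resources = [6], total = 6
  t=2: active resources = [4], total = 4
  t=3: active resources = [4], total = 4
  t=4: active resources = [4], total = 4
  t=5: active resources = [4, 1], total = 5
  t=6: active resources = [4, 1], total = 5
  t=7: active resources = [4, 1], total = 5
Peak resource demand = 6

6


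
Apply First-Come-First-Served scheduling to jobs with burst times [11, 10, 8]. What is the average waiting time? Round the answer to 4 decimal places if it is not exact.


FCFS order (as given): [11, 10, 8]
Waiting times:
  Job 1: wait = 0
  Job 2: wait = 11
  Job 3: wait = 21
Sum of waiting times = 32
Average waiting time = 32/3 = 10.6667

10.6667


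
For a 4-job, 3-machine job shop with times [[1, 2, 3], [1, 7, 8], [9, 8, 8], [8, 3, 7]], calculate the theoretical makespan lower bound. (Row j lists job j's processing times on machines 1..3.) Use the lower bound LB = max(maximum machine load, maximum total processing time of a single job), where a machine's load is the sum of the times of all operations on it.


Machine loads:
  Machine 1: 1 + 1 + 9 + 8 = 19
  Machine 2: 2 + 7 + 8 + 3 = 20
  Machine 3: 3 + 8 + 8 + 7 = 26
Max machine load = 26
Job totals:
  Job 1: 6
  Job 2: 16
  Job 3: 25
  Job 4: 18
Max job total = 25
Lower bound = max(26, 25) = 26

26


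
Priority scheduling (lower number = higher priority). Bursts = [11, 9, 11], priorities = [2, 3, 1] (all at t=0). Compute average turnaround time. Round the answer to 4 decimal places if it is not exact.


Sort by priority (ascending = highest first):
Order: [(1, 11), (2, 11), (3, 9)]
Completion times:
  Priority 1, burst=11, C=11
  Priority 2, burst=11, C=22
  Priority 3, burst=9, C=31
Average turnaround = 64/3 = 21.3333

21.3333


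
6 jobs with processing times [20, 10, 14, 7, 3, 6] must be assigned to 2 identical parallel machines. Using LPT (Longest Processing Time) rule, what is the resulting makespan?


Sort jobs in decreasing order (LPT): [20, 14, 10, 7, 6, 3]
Assign each job to the least loaded machine:
  Machine 1: jobs [20, 7, 3], load = 30
  Machine 2: jobs [14, 10, 6], load = 30
Makespan = max load = 30

30


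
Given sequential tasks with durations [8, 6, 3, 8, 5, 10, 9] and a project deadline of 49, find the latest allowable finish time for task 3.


LF(activity 3) = deadline - sum of successor durations
Successors: activities 4 through 7 with durations [8, 5, 10, 9]
Sum of successor durations = 32
LF = 49 - 32 = 17

17


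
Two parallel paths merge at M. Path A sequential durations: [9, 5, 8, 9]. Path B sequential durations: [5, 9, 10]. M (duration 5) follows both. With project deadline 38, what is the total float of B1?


Forward pass: ES(B1) = sum of predecessors on chain B = 0
EF = ES + duration = 0 + 5 = 5
Backward pass: LF(M) = deadline = 38; LS(M) = 38 - 5 = 33
LF(B1) = LS(M) - sum(successors on chain B) = 33 - 19 = 14
LS = LF - duration = 14 - 5 = 9
Total float = LS - ES = 9 - 0 = 9

9


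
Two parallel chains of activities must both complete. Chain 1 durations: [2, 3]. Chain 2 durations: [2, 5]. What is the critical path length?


Path A total = 2 + 3 = 5
Path B total = 2 + 5 = 7
Critical path = longest path = max(5, 7) = 7

7


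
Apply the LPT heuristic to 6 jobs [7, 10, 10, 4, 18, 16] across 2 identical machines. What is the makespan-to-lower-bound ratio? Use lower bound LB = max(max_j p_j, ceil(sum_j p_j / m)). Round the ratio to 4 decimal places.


LPT order: [18, 16, 10, 10, 7, 4]
Machine loads after assignment: [32, 33]
LPT makespan = 33
Lower bound = max(max_job, ceil(total/2)) = max(18, 33) = 33
Ratio = 33 / 33 = 1.0

1.0


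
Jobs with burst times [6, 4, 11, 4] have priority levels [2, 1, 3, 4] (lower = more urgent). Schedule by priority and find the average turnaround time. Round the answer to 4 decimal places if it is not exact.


Sort by priority (ascending = highest first):
Order: [(1, 4), (2, 6), (3, 11), (4, 4)]
Completion times:
  Priority 1, burst=4, C=4
  Priority 2, burst=6, C=10
  Priority 3, burst=11, C=21
  Priority 4, burst=4, C=25
Average turnaround = 60/4 = 15.0

15.0


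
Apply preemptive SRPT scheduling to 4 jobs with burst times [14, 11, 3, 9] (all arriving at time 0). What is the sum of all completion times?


Since all jobs arrive at t=0, SRPT equals SPT ordering.
SPT order: [3, 9, 11, 14]
Completion times:
  Job 1: p=3, C=3
  Job 2: p=9, C=12
  Job 3: p=11, C=23
  Job 4: p=14, C=37
Total completion time = 3 + 12 + 23 + 37 = 75

75


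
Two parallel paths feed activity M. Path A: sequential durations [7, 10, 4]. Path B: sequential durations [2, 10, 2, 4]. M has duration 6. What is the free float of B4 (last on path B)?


ES(B4) = sum of predecessors on chain B = 14
EF(B4) = ES + duration = 14 + 4 = 18
Successor of B4 is M. ES(M) = max(sum(A), sum(B)) = max(21, 18) = 21
Free float = ES(successor) - EF(current) = 21 - 18 = 3

3


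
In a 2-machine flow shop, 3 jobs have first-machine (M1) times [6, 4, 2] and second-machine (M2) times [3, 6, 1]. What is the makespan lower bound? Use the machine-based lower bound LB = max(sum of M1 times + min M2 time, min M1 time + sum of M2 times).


LB1 = sum(M1 times) + min(M2 times) = 12 + 1 = 13
LB2 = min(M1 times) + sum(M2 times) = 2 + 10 = 12
Lower bound = max(LB1, LB2) = max(13, 12) = 13

13


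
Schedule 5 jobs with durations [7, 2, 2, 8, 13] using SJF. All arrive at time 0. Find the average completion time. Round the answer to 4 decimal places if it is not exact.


SJF order (ascending): [2, 2, 7, 8, 13]
Completion times:
  Job 1: burst=2, C=2
  Job 2: burst=2, C=4
  Job 3: burst=7, C=11
  Job 4: burst=8, C=19
  Job 5: burst=13, C=32
Average completion = 68/5 = 13.6

13.6


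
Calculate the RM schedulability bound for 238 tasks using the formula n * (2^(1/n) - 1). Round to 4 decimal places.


Compute 2^(1/238) = 1.0029166282
Subtract 1: 1.0029166282 - 1 = 0.0029166282
Multiply by n: 238 * 0.0029166282 = 0.6941575116
Round to 4 dp: 0.6942

0.6942


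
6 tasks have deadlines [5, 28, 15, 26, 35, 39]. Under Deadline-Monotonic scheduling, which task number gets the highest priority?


Sort tasks by relative deadline (ascending):
  Task 1: deadline = 5
  Task 3: deadline = 15
  Task 4: deadline = 26
  Task 2: deadline = 28
  Task 5: deadline = 35
  Task 6: deadline = 39
Priority order (highest first): [1, 3, 4, 2, 5, 6]
Highest priority task = 1

1


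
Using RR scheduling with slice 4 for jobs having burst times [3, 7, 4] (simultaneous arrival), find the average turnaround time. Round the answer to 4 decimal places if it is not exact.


Time quantum = 4
Execution trace:
  J1 runs 3 units, time = 3
  J2 runs 4 units, time = 7
  J3 runs 4 units, time = 11
  J2 runs 3 units, time = 14
Finish times: [3, 14, 11]
Average turnaround = 28/3 = 9.3333

9.3333


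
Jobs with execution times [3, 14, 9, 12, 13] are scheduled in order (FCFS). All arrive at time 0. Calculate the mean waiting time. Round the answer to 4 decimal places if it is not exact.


FCFS order (as given): [3, 14, 9, 12, 13]
Waiting times:
  Job 1: wait = 0
  Job 2: wait = 3
  Job 3: wait = 17
  Job 4: wait = 26
  Job 5: wait = 38
Sum of waiting times = 84
Average waiting time = 84/5 = 16.8

16.8


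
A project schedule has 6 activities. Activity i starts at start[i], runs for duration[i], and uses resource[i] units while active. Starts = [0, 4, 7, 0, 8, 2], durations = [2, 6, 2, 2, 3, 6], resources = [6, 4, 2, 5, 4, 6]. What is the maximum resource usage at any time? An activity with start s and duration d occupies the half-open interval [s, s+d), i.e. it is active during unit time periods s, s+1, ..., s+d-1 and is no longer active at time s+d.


Each activity i is active on [start_i, start_i + duration_i).
Compute total resource usage per time slot:
  t=0: active resources = [6, 5], total = 11
  t=1: active resources = [6, 5], total = 11
  t=2: active resources = [6], total = 6
  t=3: active resources = [6], total = 6
  t=4: active resources = [4, 6], total = 10
  t=5: active resources = [4, 6], total = 10
  t=6: active resources = [4, 6], total = 10
  t=7: active resources = [4, 2, 6], total = 12
  t=8: active resources = [4, 2, 4], total = 10
  t=9: active resources = [4, 4], total = 8
  t=10: active resources = [4], total = 4
Peak resource demand = 12

12


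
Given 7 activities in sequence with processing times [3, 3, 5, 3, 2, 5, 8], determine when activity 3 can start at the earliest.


Activity 3 starts after activities 1 through 2 complete.
Predecessor durations: [3, 3]
ES = 3 + 3 = 6

6


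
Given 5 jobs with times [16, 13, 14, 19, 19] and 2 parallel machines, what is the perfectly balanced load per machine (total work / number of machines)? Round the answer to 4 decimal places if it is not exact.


Total processing time = 16 + 13 + 14 + 19 + 19 = 81
Number of machines = 2
Ideal balanced load = 81 / 2 = 40.5

40.5


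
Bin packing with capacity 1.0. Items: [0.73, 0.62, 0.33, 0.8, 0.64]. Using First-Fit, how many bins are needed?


Place items sequentially using First-Fit:
  Item 0.73 -> new Bin 1
  Item 0.62 -> new Bin 2
  Item 0.33 -> Bin 2 (now 0.95)
  Item 0.8 -> new Bin 3
  Item 0.64 -> new Bin 4
Total bins used = 4

4


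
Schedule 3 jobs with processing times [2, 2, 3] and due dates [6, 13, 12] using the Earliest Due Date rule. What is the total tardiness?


Sort by due date (EDD order): [(2, 6), (3, 12), (2, 13)]
Compute completion times and tardiness:
  Job 1: p=2, d=6, C=2, tardiness=max(0,2-6)=0
  Job 2: p=3, d=12, C=5, tardiness=max(0,5-12)=0
  Job 3: p=2, d=13, C=7, tardiness=max(0,7-13)=0
Total tardiness = 0

0


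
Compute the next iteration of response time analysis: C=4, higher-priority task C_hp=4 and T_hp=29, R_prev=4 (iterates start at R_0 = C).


R_next = C + ceil(R_prev / T_hp) * C_hp
ceil(4 / 29) = ceil(0.1379) = 1
Interference = 1 * 4 = 4
R_next = 4 + 4 = 8

8


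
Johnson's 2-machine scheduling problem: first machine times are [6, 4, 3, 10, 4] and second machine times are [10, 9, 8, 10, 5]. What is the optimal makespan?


Apply Johnson's rule:
  Group 1 (a <= b): [(3, 3, 8), (2, 4, 9), (5, 4, 5), (1, 6, 10), (4, 10, 10)]
  Group 2 (a > b): []
Optimal job order: [3, 2, 5, 1, 4]
Schedule:
  Job 3: M1 done at 3, M2 done at 11
  Job 2: M1 done at 7, M2 done at 20
  Job 5: M1 done at 11, M2 done at 25
  Job 1: M1 done at 17, M2 done at 35
  Job 4: M1 done at 27, M2 done at 45
Makespan = 45

45


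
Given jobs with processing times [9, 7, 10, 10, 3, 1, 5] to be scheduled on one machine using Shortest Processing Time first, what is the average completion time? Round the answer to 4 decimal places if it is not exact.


Sort jobs by processing time (SPT order): [1, 3, 5, 7, 9, 10, 10]
Compute completion times sequentially:
  Job 1: processing = 1, completes at 1
  Job 2: processing = 3, completes at 4
  Job 3: processing = 5, completes at 9
  Job 4: processing = 7, completes at 16
  Job 5: processing = 9, completes at 25
  Job 6: processing = 10, completes at 35
  Job 7: processing = 10, completes at 45
Sum of completion times = 135
Average completion time = 135/7 = 19.2857

19.2857


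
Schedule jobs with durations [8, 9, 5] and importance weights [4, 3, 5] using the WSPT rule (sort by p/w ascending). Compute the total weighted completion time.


Compute p/w ratios and sort ascending (WSPT): [(5, 5), (8, 4), (9, 3)]
Compute weighted completion times:
  Job (p=5,w=5): C=5, w*C=5*5=25
  Job (p=8,w=4): C=13, w*C=4*13=52
  Job (p=9,w=3): C=22, w*C=3*22=66
Total weighted completion time = 143

143


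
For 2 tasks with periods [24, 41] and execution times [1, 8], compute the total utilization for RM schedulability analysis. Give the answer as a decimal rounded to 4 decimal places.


Compute individual utilizations (exact fractions):
  Task 1: C/T = 1/24 (approx. 0.0417)
  Task 2: C/T = 8/41 (approx. 0.1951)
Total utilization U = 1/24 + 8/41 = 233/984
Rounded to 4 decimal places: U = 0.2368
RM (Liu & Layland) bound for 2 tasks = 0.828427; compare with U = 233/984 (approx. 0.236789)
U <= bound, so schedulable by RM sufficient condition.

0.2368


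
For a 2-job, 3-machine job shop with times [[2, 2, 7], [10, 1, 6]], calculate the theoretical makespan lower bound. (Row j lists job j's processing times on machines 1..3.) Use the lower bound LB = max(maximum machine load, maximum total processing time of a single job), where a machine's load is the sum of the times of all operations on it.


Machine loads:
  Machine 1: 2 + 10 = 12
  Machine 2: 2 + 1 = 3
  Machine 3: 7 + 6 = 13
Max machine load = 13
Job totals:
  Job 1: 11
  Job 2: 17
Max job total = 17
Lower bound = max(13, 17) = 17

17


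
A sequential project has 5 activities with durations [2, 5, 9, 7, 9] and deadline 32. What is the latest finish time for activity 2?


LF(activity 2) = deadline - sum of successor durations
Successors: activities 3 through 5 with durations [9, 7, 9]
Sum of successor durations = 25
LF = 32 - 25 = 7

7


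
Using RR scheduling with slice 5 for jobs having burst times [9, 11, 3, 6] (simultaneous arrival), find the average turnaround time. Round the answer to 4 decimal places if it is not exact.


Time quantum = 5
Execution trace:
  J1 runs 5 units, time = 5
  J2 runs 5 units, time = 10
  J3 runs 3 units, time = 13
  J4 runs 5 units, time = 18
  J1 runs 4 units, time = 22
  J2 runs 5 units, time = 27
  J4 runs 1 units, time = 28
  J2 runs 1 units, time = 29
Finish times: [22, 29, 13, 28]
Average turnaround = 92/4 = 23.0

23.0
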